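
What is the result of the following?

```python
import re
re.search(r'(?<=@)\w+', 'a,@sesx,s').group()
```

'sesx'

The positive lookaround only admits positions where the adjacent text matches; those characters stay outside the span.
The match spans [3:7] → 'sesx'.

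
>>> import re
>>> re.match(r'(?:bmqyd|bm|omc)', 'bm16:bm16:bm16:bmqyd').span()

(0, 2)

`match` is anchored at position 0; if the pattern doesn't fit there, it returns None.
The match spans [0:2] → 'bm'.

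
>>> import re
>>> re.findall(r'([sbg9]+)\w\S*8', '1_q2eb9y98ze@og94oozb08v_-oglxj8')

['b9']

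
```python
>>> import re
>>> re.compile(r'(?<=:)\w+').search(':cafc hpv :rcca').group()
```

'cafc'

The positive lookaround only admits positions where the adjacent text matches; those characters stay outside the span.
`re.search` scans for the first position where the pattern succeeds.
The match spans [1:5] → 'cafc'.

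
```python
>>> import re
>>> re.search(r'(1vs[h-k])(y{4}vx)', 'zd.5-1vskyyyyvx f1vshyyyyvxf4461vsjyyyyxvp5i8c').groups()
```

('1vsk', 'yyyyvx')

The pattern matches the literal '1vs', then a character in [h-k] (captured); then exactly 4 of the literal 'y', then the literal 'vx' (captured).
Unlike `match`, `search` isn't anchored — it looks for the pattern anywhere in the string.
The match spans [5:15] → '1vskyyyyvx'.
Captured: group 1 = '1vsk', group 2 = 'yyyyvx'.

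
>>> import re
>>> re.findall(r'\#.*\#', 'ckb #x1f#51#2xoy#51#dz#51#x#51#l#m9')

['#x1f#51#2xoy#51#dz#51#x#51#l#']

Matches: at [4:33] → '#x1f#51#2xoy#51#dz#51#x#51#l#'.
Since nothing is captured, `findall` lists the 1 matched substring directly.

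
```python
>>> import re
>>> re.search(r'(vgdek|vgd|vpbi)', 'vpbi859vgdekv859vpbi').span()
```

(0, 4)

`search` walks the string left to right and returns the first match it finds.
The match spans [0:4] → 'vpbi'.
Captured: group 1 = 'vpbi'.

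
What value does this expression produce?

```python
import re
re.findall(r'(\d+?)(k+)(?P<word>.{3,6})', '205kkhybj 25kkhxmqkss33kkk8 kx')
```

[('205', 'kk', 'hybj 2'), ('5', 'kk', 'hxmqks'), ('33', 'kkk', '8 kx')]

The pattern matches one or more of a digit (lazy) (captured); then one or more of a literal 'k' (captured); then 3 to 6 of any character (captured as 'word').
Scanning left to right: at [0:11] match '205kkhybj 2', groups = ('205', 'kk', 'hybj 2'); at [11:20] match '5kkhxmqks', groups = ('5', 'kk', 'hxmqks'); at [21:30] match '33kkk8 kx', groups = ('33', 'kkk', '8 kx').
Multiple groups make `findall` return tuples — one 3-tuple for each match.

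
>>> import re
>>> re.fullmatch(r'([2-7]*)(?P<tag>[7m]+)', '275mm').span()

(0, 5)

Pattern: zero or more of a character in [2-7] (captured); then one or more of one of [7m] (captured as 'tag').
For `fullmatch`, every character of the input must be accounted for by the pattern.
The match spans [0:5] → '275mm'.
Captured: group 1 = '275', group 2 = 'mm'.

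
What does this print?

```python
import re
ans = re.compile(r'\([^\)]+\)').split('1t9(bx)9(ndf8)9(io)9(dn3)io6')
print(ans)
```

['1t9', '9', '9', '9', 'io6']

Matches to split on: at [3:7] → '(bx)'; at [8:14] → '(ndf8)'; at [15:19] → '(io)'; at [20:25] → '(dn3)'.
The string is cut at each match, leaving 5 pieces.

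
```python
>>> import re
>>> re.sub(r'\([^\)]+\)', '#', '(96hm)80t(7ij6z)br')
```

Matches: at [0:6] → '(96hm)'; at [9:16] → '(7ij6z)'.
Every occurrence is swapped for '#'.

'#80t#br'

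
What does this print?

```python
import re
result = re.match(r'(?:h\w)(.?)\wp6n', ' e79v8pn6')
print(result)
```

None

`match` is anchored at position 0; if the pattern doesn't fit there, it returns None.
Here the pattern fails at index 0, so the call returns None.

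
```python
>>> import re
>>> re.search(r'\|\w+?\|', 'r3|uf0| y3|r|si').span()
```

`re.search` tries every starting position until one works.
The match spans [2:7] → '|uf0|'.

(2, 7)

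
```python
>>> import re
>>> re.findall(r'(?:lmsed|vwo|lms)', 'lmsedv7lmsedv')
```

The regex engine tests alternatives in the order written; an earlier branch that matches wins even if a later one would match more.
With no groups in the pattern, `findall` gives back each whole match — 2 here.

['lmsed', 'lmsed']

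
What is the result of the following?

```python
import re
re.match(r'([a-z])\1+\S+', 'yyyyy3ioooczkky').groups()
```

('y',)

The match spans [0:15] → 'yyyyy3ioooczkky'.
Captured: group 1 = 'y'.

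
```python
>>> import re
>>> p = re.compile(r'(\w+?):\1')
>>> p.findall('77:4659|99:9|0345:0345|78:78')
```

['9', '0345', '78']

`\1` has to match the exact text group 1 already captured.
Matches: at [9:12] match '9:9', group 1 = '9'; at [13:22] match '0345:0345', group 1 = '0345'; at [23:28] match '78:78', group 1 = '78'.
With a single group, `findall` returns only what that group captured — 3 items.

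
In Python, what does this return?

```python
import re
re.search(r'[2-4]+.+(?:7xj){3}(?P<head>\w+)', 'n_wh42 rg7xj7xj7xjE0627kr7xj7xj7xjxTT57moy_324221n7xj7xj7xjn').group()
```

'42 rg7xj7xj7xjE0627kr7xj7xj7xjxTT57moy_324221n7xj7xj7xjn'

The pattern matches one or more of a character in [2-4]; then one or more of any character, then the literal '7xj' repeated 3 times; then one or more of a word character (captured as 'head').
The match spans [4:60] → '42 rg7xj7xj7xjE0627kr7xj7xj7xjxTT57moy_324221n7xj7xj7xjn'.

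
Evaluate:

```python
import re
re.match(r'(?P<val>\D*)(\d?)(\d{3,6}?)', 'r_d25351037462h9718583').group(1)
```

'r_d'

The pattern matches zero or more of a non-digit (captured as 'val'); then optionally a digit (captured); then 3 to 6 of a digit (lazy) (captured).
With `match`, the pattern is implicitly anchored at the beginning.
The match spans [0:7] → 'r_d2535'.
Captured: group 1 = 'r_d', group 2 = '2', group 3 = '535'.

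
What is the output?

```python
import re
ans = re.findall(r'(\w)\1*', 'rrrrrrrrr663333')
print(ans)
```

['r', '6', '3']

After group 1 captures some text, `\1` only succeeds where that same text appears again.
Scanning left to right: at [0:9] match 'rrrrrrrrr', group 1 = 'r'; at [9:11] match '66', group 1 = '6'; at [11:15] match '3333', group 1 = '3'.
`findall` collects group 1 from each match (3 total).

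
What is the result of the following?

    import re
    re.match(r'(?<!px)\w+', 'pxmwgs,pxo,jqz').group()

'pxmwgs'

A negative assertion filters positions out without eating any characters.
With `match`, the pattern is implicitly anchored at the beginning.
The match spans [0:6] → 'pxmwgs'.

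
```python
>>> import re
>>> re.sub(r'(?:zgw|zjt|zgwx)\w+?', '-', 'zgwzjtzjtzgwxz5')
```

Matches: at [0:4] → 'zgwz'; at [6:10] → 'zjtz'.
Each match is replaced by '-'.

'-jt-gwxz5'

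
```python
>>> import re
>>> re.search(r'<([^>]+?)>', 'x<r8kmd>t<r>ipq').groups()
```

`re.search` scans for the first position where the pattern succeeds.
The match spans [1:8] → '<r8kmd>'.
Captured: group 1 = 'r8kmd'.

('r8kmd',)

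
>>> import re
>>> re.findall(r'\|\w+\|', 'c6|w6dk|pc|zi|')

['|w6dk|', '|zi|']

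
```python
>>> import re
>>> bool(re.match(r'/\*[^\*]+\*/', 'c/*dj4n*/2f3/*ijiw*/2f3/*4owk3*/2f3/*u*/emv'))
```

With `match`, the pattern is implicitly anchored at the beginning.
Here position 0 doesn't satisfy it, so the call returns None, and `bool(None)` is False.

False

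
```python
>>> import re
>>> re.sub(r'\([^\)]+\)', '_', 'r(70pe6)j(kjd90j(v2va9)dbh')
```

'r_j_dbh'

Each match is replaced by '_'.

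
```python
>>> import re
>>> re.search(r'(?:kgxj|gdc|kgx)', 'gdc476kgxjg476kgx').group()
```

'gdc'

Unlike `match`, `search` isn't anchored — it looks for the pattern anywhere in the string.
The match spans [0:3] → 'gdc'.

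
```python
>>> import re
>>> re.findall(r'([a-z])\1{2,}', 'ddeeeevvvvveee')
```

`\1` has to match the exact text group 1 already captured.
With a single group, `findall` returns only what that group captured — 3 items.

['e', 'v', 'e']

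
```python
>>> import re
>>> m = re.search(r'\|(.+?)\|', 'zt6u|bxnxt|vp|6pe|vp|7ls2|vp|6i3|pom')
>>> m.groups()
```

('bxnxt',)

Lazy quantifiers expand one character at a time until the remainder of the pattern can match.
Unlike `match`, `search` isn't anchored — it looks for the pattern anywhere in the string.
The match spans [4:11] → '|bxnxt|'.
Captured: group 1 = 'bxnxt'.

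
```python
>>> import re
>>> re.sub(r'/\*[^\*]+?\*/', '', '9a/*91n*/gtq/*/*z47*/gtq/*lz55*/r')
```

'9agtq/*gtqr'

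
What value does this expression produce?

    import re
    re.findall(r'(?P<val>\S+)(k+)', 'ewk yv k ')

[('ew', 'k')]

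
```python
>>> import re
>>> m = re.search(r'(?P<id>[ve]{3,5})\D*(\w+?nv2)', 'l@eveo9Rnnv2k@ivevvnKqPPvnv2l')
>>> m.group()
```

'eveo9Rnnv2'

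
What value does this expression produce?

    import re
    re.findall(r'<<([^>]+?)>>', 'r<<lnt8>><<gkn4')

Because there's exactly one group, `findall` drops the full match and keeps group 1 from the one hit.

['lnt8']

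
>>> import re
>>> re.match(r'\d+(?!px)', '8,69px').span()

(0, 1)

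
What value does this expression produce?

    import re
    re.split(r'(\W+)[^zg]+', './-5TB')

The pattern matches one or more of a non-word character (captured); then one or more of any character except [zg].
Matches to split on: at [0:6] → './-5TB'.
With a capturing group present, the delimiter's captured portion is kept in the result list.

['', './-', '']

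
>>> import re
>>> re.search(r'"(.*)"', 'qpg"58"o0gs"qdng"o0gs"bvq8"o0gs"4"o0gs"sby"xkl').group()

'"58"o0gs"qdng"o0gs"bvq8"o0gs"4"o0gs"sby"'

`search` walks the string left to right and returns the first match it finds.
The match spans [3:43] → '"58"o0gs"qdng"o0gs"bvq8"o0gs"4"o0gs"sby"'.
Captured: group 1 = '58"o0gs"qdng"o0gs"bvq8"o0gs"4"o0gs"sby'.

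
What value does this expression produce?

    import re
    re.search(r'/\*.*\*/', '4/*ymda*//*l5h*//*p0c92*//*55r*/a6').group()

Unlike `match`, `search` isn't anchored — it looks for the pattern anywhere in the string.
The match spans [1:32] → '/*ymda*//*l5h*//*p0c92*//*55r*/'.

'/*ymda*//*l5h*//*p0c92*//*55r*/'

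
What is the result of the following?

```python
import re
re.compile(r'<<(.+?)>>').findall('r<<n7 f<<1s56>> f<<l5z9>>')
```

['n7 f<<1s56', 'l5z9']

A non-greedy quantifier consumes as few characters as it can — just enough that the remainder of the pattern still matches from where it stops; whatever follows it matches normally.
One capturing group, so `findall` returns just the captured substring from each match — 2 in all.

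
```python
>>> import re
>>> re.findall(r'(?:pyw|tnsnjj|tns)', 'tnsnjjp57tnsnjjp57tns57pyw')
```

Alternation tries branches left to right and keeps the first one that lets the overall match succeed at that position.
Walking the string: at [0:6] → 'tnsnjj'; at [9:15] → 'tnsnjj'; at [18:21] → 'tns'; at [23:26] → 'pyw'.
No capturing groups, so `findall` returns the 4 full match strings.

['tnsnjj', 'tnsnjj', 'tns', 'pyw']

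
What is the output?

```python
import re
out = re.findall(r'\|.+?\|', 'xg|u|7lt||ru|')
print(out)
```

['|u|', '||ru|']

The `?` after the quantifier makes it lazy — it takes as little as possible before letting the rest of the pattern try.
Matches: at [2:5] → '|u|'; at [8:13] → '||ru|'.
Since nothing is captured, `findall` lists the 2 matched substrings directly.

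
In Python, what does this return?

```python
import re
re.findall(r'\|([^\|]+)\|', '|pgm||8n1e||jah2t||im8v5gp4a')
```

['pgm', '8n1e', 'jah2t']

Scanning left to right: at [0:5] match '|pgm|', group 1 = 'pgm'; at [5:11] match '|8n1e|', group 1 = '8n1e'; at [11:18] match '|jah2t|', group 1 = 'jah2t'.
With a single group, `findall` returns only what that group captured — 3 items.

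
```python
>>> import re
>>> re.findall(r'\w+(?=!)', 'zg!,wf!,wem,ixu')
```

['zg', 'wf']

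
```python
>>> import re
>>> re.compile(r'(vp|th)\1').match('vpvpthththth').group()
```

A backreference is literal: `\1` must see the identical characters the first group matched.
`re.match` won't scan ahead — the pattern has to work from the very first character.
The match spans [0:4] → 'vpvp'.
Captured: group 1 = 'vp'.

'vpvp'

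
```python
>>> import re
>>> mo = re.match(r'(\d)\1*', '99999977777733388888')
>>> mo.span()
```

(0, 6)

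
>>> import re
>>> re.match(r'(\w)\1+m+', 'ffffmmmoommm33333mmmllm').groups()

The backreference `\1` re-matches whatever the first group consumed, character for character.
`re.match` only tries the pattern at the start of the string.
The match spans [0:7] → 'ffffmmm'.
Captured: group 1 = 'f'.

('f',)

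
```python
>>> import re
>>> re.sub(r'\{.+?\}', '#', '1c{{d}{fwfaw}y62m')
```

'1c##y62m'

Because the quantifier is non-greedy, it stops expanding at the earliest point where the rest of the pattern can succeed.
Each match is replaced by '#'.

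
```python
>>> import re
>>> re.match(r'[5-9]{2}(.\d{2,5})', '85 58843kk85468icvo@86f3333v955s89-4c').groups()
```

(' 58843',)

The pattern matches exactly 2 of a character in [5-9]; then any character, then 2 to 5 of a digit (captured).
`re.match` won't scan ahead — the pattern has to work from the very first character.
The match spans [0:8] → '85 58843'.
Captured: group 1 = ' 58843'.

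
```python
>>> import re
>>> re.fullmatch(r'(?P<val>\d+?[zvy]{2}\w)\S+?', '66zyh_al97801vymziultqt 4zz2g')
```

The pattern matches one or more of a digit (lazy), then exactly 2 of one of [zvy], then a word character (captured as 'val'); then one or more of a non-whitespace character (lazy).
`re.fullmatch` requires the pattern to consume the entire string.
Here there's no way to consume every character, so the call returns None.

None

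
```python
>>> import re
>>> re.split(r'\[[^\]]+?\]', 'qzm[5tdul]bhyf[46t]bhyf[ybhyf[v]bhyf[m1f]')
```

The string is cut at each match, leaving 5 pieces.

['qzm', 'bhyf', 'bhyf', 'bhyf', '']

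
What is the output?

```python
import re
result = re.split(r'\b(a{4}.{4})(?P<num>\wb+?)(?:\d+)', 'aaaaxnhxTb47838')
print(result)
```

The pattern matches a word boundary (`\b`, zero-width); then exactly 4 of a literal 'a', then exactly 4 of any character (captured); then a word character, then one or more of the literal 'b' (lazy) (captured as 'num'); then one or more of a digit (non-capturing group).
Matches to split on: at [0:15] → 'aaaaxnhxTb47838'.
Because the pattern has a capturing group, `split` also inserts each captured text between the pieces.

['', 'aaaaxnhx', 'Tb', '']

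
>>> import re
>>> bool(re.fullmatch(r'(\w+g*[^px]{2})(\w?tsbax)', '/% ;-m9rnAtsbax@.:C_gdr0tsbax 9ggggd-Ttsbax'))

False

This matches one or more of a word character, then zero or more of the literal 'g', then exactly 2 of any character except [px] (captured); then optionally a word character, then the literal 'tsb', then the literal 'ax' (captured).
`re.fullmatch` is like wrapping the pattern in `^…$` (in single-line mode).
Here there's no way to consume every character, so the call returns None, and `bool(None)` is False.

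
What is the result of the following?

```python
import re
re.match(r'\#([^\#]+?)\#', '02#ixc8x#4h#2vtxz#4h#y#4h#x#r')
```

None

`re.match` only tries the pattern at the start of the string.
Here the pattern fails at index 0, so the call returns None.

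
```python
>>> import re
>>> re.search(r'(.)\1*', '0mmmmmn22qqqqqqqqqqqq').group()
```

After group 1 captures some text, `\1` only succeeds where that same text appears again.
`re.search` tries every starting position until one works.
The match spans [0:1] → '0'.
Captured: group 1 = '0'.

'0'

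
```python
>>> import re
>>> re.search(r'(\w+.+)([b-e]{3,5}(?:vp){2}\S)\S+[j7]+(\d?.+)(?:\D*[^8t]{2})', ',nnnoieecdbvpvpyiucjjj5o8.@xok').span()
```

This matches one or more of a word character, then one or more of any character (captured); then 3 to 5 of a character in [b-e], then the literal 'vp' repeated 2 times, then a non-whitespace character (captured); then one or more of a non-whitespace character; then one or more of one of [j7]; then optionally a digit, then one or more of any character (captured); then zero or more of a non-digit, then exactly 2 of any character except [8t] (non-capturing group).
The match spans [1:30] → 'nnnoieecdbvpvpyiucjjj5o8.@xok'.

(1, 30)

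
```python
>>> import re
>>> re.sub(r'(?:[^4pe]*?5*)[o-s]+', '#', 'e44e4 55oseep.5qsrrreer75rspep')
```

The pattern matches zero or more of any character except [4pe] (lazy), then zero or more of a literal '5' (non-capturing group); then one or more of a character in [o-s].
Matches: at [5:10] → ' 55os'; at [12:13] → 'p'; at [13:20] → '.5qsrrr'; at [22:23] → 'r'; at [23:28] → '75rsp'; ….
`sub` substitutes '#' at each match site.

'e44e4#ee##ee##e#'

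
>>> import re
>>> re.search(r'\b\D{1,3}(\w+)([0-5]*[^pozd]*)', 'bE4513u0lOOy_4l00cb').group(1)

The match spans [0:19] → 'bE4513u0lOOy_4l00cb'.
Captured: group 1 = '4513u0lOOy_4l00cb', group 2 = ''.

'4513u0lOOy_4l00cb'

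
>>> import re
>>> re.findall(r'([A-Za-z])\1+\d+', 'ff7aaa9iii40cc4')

The backreference `\1` re-matches whatever the first group consumed, character for character.
Matches: at [0:3] match 'ff7', group 1 = 'f'; at [3:7] match 'aaa9', group 1 = 'a'; at [7:12] match 'iii40', group 1 = 'i'; at [12:15] match 'cc4', group 1 = 'c'.
One capturing group, so `findall` returns just the captured substring from each match — 4 in all.

['f', 'a', 'i', 'c']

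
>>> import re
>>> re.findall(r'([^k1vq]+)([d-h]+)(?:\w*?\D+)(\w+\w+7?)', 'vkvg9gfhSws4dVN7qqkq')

Pattern: one or more of any character except [k1vq] (captured); then one or more of a character in [d-h] (captured); then zero or more of a word character (lazy), then one or more of a non-digit (non-capturing group); then one or more of a word character, then one or more of a word character, then optionally the literal '7' (captured).
With the lazy modifier that quantifier settles for the fewest repetitions that let the rest of the pattern succeed (the atoms after it are unaffected and can still be greedy).
Walking the string: at [3:20] match 'g9gfhSws4dVN7qqkq', groups = ('g9gfhSws4', 'd', '7qqkq').
3 groups means the one result is a tuple of 3 captured strings — 1 here.

[('g9gfhSws4', 'd', '7qqkq')]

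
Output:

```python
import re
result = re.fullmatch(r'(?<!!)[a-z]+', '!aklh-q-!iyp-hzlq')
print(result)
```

For `fullmatch`, every character of the input must be accounted for by the pattern.
Here the string isn't matched end-to-end, so the call returns None.

None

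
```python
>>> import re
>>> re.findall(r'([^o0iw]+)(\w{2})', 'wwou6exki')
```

This matches one or more of any character except [o0iw] (captured); then exactly 2 of a word character (captured).
Matches: at [3:9] match 'u6exki', groups = ('u6ex', 'ki').
`findall` packs the 2 group values into a tuple for every match.

[('u6ex', 'ki')]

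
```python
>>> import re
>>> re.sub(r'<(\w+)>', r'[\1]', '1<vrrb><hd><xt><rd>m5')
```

'1[vrrb][hd][xt][rd]m5'

Matches: at [1:7] → '<vrrb>'; at [7:11] → '<hd>'; at [11:15] → '<xt>'; at [15:19] → '<rd>'.
Each match is replaced using the text its own group 1 captured.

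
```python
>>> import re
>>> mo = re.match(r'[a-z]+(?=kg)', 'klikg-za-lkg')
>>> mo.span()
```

(0, 3)

Lookahead/lookbehind check context without consuming it, so the matched span excludes the asserted characters.
`match` is anchored at position 0; if the pattern doesn't fit there, it returns None.
The match spans [0:3] → 'kli'.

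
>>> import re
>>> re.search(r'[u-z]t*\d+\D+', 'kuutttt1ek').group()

The pattern matches a character in [u-z], then zero or more of the literal 't'; then one or more of a digit, then one or more of a non-digit.
`re.search` tries every starting position until one works.
The match spans [2:10] → 'utttt1ek'.

'utttt1ek'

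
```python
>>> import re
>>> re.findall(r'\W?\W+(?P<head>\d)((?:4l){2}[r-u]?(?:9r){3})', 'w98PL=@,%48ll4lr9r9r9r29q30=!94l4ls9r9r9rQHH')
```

[('9', '4l4ls9r9r9r')]

Pattern: optionally a non-word character; then one or more of a non-word character; then a digit (captured as 'head'); then the literal '4l' repeated 2 times, then optionally a character in [r-u], then the literal '9r' repeated 3 times (captured).
`findall` packs the 2 group values into a tuple for every match.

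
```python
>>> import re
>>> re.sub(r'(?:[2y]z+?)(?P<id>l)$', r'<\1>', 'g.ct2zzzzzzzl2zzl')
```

'g.ct2zzzzzzzl<l>'

`\1` in the replacement pulls in group 1's text for each match.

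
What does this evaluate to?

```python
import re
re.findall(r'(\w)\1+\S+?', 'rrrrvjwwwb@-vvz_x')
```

After group 1 captures some text, `\1` only succeeds where that same text appears again.
Because there's exactly one group, `findall` drops the full match and keeps group 1 from each hit.

['r', 'w', 'v']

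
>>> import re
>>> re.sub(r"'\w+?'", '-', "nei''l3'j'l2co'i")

"nei'-j-i"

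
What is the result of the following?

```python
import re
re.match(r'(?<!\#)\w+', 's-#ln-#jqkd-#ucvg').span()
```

With `match`, the pattern is implicitly anchored at the beginning.
The match spans [0:1] → 's'.

(0, 1)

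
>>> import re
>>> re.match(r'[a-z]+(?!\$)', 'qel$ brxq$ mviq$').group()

With `match`, the pattern is implicitly anchored at the beginning.
The match spans [0:2] → 'qe'.

'qe'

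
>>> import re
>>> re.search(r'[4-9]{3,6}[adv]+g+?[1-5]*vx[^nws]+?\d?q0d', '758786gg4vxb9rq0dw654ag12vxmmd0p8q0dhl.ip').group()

The pattern matches 3 to 6 of a character in [4-9], then one or more of one of [adv], then one or more of the literal 'g' (lazy); then zero or more of a character in [1-5], then the literal 'vx'; then one or more of any character except [nws] (lazy), then optionally a digit, then the literal 'q0d'.
`search` walks the string left to right and returns the first match it finds.
The match spans [18:36] → '654ag12vxmmd0p8q0d'.

'654ag12vxmmd0p8q0d'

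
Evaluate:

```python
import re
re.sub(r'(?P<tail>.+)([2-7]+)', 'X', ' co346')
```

'X'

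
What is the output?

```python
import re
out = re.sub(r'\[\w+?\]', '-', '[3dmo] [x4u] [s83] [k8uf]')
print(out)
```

- - - -

Matches: at [0:6] → '[3dmo]'; at [7:12] → '[x4u]'; at [13:18] → '[s83]'; at [19:25] → '[k8uf]'.
`sub` substitutes '-' at each match site.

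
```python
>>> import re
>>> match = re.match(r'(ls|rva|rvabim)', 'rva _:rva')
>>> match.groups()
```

With `match`, the pattern is implicitly anchored at the beginning.
The match spans [0:3] → 'rva'.
Captured: group 1 = 'rva'.

('rva',)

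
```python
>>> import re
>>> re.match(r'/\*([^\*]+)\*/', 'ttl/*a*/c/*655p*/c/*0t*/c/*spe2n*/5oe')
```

`re.match` won't scan ahead — the pattern has to work from the very first character.
Here the string doesn't start with a match, so the call returns None.

None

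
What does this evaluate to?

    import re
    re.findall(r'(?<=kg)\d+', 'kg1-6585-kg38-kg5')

['1', '38', '5']

The lookaround is zero-width — it requires the adjacent text to match without consuming it, so the asserted text isn't part of the match.
Scanning left to right: at [2:3] → '1'; at [11:13] → '38'; at [16:17] → '5'.
No capturing groups, so `findall` returns the 3 full match strings.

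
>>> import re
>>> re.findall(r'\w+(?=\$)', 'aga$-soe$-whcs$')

['aga', 'soe', 'whcs']

Lookahead/lookbehind check context without consuming it, so the matched span excludes the asserted characters.
Walking the string: at [0:3] → 'aga'; at [5:8] → 'soe'; at [10:14] → 'whcs'.
With no groups in the pattern, `findall` gives back each whole match — 3 here.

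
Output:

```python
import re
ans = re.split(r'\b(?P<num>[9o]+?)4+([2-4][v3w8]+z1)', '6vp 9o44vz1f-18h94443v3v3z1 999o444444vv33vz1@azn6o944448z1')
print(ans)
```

The group in the pattern means `split` returns the separators' captures alongside the pieces.

['6vp ', '9o', '4vz1', 'f-18h94443v3v3z1 ', '999o', '4vv33vz1', '@azn6o944448z1']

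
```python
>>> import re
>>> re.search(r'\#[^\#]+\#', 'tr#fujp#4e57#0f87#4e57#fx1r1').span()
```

Unlike `match`, `search` isn't anchored — it looks for the pattern anywhere in the string.
The match spans [2:8] → '#fujp#'.

(2, 8)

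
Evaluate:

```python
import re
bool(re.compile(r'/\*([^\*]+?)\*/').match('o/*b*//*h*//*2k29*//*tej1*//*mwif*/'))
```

`re.match` only tries the pattern at the start of the string.
Here the pattern fails at index 0, so the call returns None, and `bool(None)` is False.

False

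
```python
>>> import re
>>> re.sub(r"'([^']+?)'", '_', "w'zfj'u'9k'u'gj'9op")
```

'w_u_u_9op'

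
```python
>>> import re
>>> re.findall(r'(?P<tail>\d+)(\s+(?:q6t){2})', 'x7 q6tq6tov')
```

With 2 capturing groups, `findall` returns a 2-tuple per match.

[('7', ' q6tq6t')]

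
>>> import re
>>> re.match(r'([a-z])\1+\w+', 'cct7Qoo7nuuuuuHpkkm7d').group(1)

The match spans [0:21] → 'cct7Qoo7nuuuuuHpkkm7d'.
Captured: group 1 = 'c'.

'c'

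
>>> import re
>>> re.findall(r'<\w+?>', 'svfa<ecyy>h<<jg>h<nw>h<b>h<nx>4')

['<ecyy>', '<jg>', '<nw>', '<b>', '<nx>']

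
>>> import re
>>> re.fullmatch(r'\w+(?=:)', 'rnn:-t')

None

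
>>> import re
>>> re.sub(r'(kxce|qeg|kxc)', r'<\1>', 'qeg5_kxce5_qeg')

'<qeg>5_<kxce>5_<qeg>'

Alternation isn't longest-match — the leftmost alternative that fits at this position is chosen.
Each match is replaced using the text its own group 1 captured.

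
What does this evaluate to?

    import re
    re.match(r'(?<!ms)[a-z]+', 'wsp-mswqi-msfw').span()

With `match`, the pattern is implicitly anchored at the beginning.
The match spans [0:3] → 'wsp'.

(0, 3)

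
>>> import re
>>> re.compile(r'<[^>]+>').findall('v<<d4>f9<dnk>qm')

['<<d4>', '<dnk>']

Walking the string: at [1:6] → '<<d4>'; at [8:13] → '<dnk>'.
`findall` yields the raw match text (2 of them) because the pattern has no groups.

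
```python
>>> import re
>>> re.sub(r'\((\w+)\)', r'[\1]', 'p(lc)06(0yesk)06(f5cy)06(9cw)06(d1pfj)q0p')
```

'p[lc]06[0yesk]06[f5cy]06[9cw]06[d1pfj]q0p'

Matches: at [1:5] → '(lc)'; at [7:14] → '(0yesk)'; at [16:22] → '(f5cy)'; at [24:29] → '(9cw)'; at [31:38] → '(d1pfj)'.
`\1` in the replacement pulls in group 1's text for each match.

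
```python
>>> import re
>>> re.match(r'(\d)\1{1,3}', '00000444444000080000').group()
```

'0000'

`\1` is not a pattern — it's the concrete string captured by group 1, re-applied verbatim.
`re.match` only tries the pattern at the start of the string.
The match spans [0:4] → '0000'.
Captured: group 1 = '0'.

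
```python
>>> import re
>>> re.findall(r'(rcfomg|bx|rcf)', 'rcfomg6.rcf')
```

['rcfomg', 'rcf']

Branches in `(...|...)` are attempted left-to-right; the first branch that allows the whole pattern to succeed is taken.
Walking the string: at [0:6] match 'rcfomg', group 1 = 'rcfomg'; at [8:11] match 'rcf', group 1 = 'rcf'.
Because there's exactly one group, `findall` drops the full match and keeps group 1 from each hit.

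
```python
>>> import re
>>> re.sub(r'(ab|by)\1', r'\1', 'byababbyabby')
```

'byabbyabby'

The backreference `\1` re-matches whatever the first group consumed, character for character.
Matches: at [2:6] → 'abab'.
The replacement refers to a captured group, so each match is rewritten using its own captured text.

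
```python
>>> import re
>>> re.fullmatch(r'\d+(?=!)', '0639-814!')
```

`re.fullmatch` is like wrapping the pattern in `^…$` (in single-line mode).
Here there's no way to consume every character, so the call returns None.

None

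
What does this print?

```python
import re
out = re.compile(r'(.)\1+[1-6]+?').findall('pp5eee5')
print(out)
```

['p', 'e']

The backreference `\1` re-matches whatever the first group consumed, character for character.
Matches: at [0:3] match 'pp5', group 1 = 'p'; at [3:7] match 'eee5', group 1 = 'e'.
Because there's exactly one group, `findall` drops the full match and keeps group 1 from each hit.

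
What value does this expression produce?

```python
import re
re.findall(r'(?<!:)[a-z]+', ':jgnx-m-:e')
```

The negative lookahead/lookbehind blocks any match where the forbidden context is present.
Walking the string: at [2:5] → 'gnx'; at [6:7] → 'm'.
With no groups in the pattern, `findall` gives back each whole match — 2 here.

['gnx', 'm']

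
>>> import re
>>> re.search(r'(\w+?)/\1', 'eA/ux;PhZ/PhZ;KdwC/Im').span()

A backreference is literal: `\1` must see the identical characters the first group matched.
The match spans [6:13] → 'PhZ/PhZ'.

(6, 13)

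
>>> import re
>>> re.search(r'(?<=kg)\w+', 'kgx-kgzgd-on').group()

The lookaround is zero-width — it requires the adjacent text to match without consuming it, so the asserted text isn't part of the match.
`re.search` scans for the first position where the pattern succeeds.
The match spans [2:3] → 'x'.

'x'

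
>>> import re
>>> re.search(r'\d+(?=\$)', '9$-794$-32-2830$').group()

Because the assertion is zero-width, the text it checks is not consumed and won't appear in the result.
The match spans [0:1] → '9'.

'9'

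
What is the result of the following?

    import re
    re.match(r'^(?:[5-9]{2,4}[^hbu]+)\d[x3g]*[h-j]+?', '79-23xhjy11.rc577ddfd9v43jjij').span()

`re.match` won't scan ahead — the pattern has to work from the very first character.
The match spans [0:7] → '79-23xh'.

(0, 7)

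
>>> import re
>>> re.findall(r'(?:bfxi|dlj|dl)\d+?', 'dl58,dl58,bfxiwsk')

No capturing groups, so `findall` returns the 2 full match strings.

['dl5', 'dl5']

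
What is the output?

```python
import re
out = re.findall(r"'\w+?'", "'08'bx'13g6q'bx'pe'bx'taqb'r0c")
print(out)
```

["'08'", "'13g6q'", "'pe'", "'taqb'"]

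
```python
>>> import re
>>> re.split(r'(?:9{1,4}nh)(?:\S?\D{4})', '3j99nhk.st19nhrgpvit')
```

Each match becomes a cut point; 3 segments remain.

['3j', '1', 't']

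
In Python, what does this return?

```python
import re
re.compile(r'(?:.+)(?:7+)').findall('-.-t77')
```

No capturing groups, so `findall` returns the 1 full match string.

['-.-t77']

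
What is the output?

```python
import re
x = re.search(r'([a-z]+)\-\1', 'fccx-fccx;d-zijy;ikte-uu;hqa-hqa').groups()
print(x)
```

The match spans [0:9] → 'fccx-fccx'.
Captured: group 1 = 'fccx'.

('fccx',)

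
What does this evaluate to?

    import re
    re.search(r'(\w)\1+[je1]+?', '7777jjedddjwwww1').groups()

After group 1 captures some text, `\1` only succeeds where that same text appears again.
`re.search` scans for the first position where the pattern succeeds.
The match spans [0:5] → '7777j'.
Captured: group 1 = '7'.

('7',)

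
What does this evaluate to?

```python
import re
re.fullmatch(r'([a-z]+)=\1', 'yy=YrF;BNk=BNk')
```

None

A backreference is literal: `\1` must see the identical characters the first group matched.
`fullmatch` succeeds only if the pattern covers the string from start to end.
Here the pattern can't cover the whole string, so the call returns None.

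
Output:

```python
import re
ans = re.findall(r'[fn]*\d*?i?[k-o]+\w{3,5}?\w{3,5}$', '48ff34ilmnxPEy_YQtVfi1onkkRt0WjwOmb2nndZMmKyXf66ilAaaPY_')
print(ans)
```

The pattern matches zero or more of one of [fn], then zero or more of a digit (lazy), then optionally the literal 'i'; then one or more of a character in [k-o], then 3 to 5 of a word character (lazy), then 3 to 5 of a word character; then anchored at the end.
Matches: at [45:56] → 'f66ilAaaPY_'.
`findall` yields the raw match text (1 of them) because the pattern has no groups.

['f66ilAaaPY_']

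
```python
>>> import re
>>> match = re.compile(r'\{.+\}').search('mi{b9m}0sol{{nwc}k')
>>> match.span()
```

`search` walks the string left to right and returns the first match it finds.
The match spans [2:17] → '{b9m}0sol{{nwc}'.

(2, 17)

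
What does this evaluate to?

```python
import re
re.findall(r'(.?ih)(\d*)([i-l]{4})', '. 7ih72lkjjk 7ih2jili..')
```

[('7ih', '72', 'lkjj'), ('7ih', '2', 'jili')]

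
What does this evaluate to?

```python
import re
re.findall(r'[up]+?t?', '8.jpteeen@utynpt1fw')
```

Pattern: one or more of one of [up] (lazy); then optionally a literal 't'.
Walking the string: at [3:5] → 'pt'; at [10:12] → 'ut'; at [14:16] → 'pt'.
No capturing groups, so `findall` returns the 3 full match strings.

['pt', 'ut', 'pt']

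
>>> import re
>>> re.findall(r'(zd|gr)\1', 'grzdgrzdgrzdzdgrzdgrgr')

The backreference `\1` re-matches whatever the first group consumed, character for character.
`findall` collects group 1 from each match (2 total).

['zd', 'gr']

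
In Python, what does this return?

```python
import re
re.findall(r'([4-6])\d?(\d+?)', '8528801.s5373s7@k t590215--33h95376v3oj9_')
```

Because the quantifier is non-greedy, it stops expanding at the earliest point where the rest of the pattern can succeed.
With 2 capturing groups, `findall` returns a 2-tuple per match.

[('5', '8'), ('5', '7'), ('5', '0'), ('5', '7')]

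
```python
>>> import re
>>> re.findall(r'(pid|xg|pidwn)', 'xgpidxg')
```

['xg', 'pid', 'xg']

Because there's exactly one group, `findall` drops the full match and keeps group 1 from each hit.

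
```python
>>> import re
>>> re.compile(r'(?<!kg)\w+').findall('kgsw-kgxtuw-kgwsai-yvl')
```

The negative lookahead/lookbehind blocks any match where the forbidden context is present.
With no groups in the pattern, `findall` gives back each whole match — 4 here.

['kgsw', 'kgxtuw', 'kgwsai', 'yvl']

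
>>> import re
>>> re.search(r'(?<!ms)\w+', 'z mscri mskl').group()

'z'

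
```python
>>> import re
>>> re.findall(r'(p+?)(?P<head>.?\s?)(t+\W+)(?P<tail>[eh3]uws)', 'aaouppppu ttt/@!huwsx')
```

[('pppp', 'u ', 'ttt/@!', 'huws')]

This matches one or more of a literal 'p' (lazy) (captured); then optionally any character, then optionally whitespace (captured as 'head'); then one or more of the literal 't', then one or more of a non-word character (captured); then one of [eh3], then the literal 'uws' (captured as 'tail').
Walking the string: at [4:20] match 'ppppu ttt/@!huws', groups = ('pppp', 'u ', 'ttt/@!', 'huws').
`findall` packs the 4 group values into a tuple for every match.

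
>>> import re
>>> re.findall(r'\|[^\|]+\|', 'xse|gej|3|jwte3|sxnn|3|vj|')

['|gej|', '|jwte3|', '|3|']

With no groups in the pattern, `findall` gives back each whole match — 3 here.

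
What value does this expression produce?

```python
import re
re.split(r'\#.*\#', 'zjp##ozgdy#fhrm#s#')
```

Matches to split on: at [3:18] → '##ozgdy#fhrm#s#'.
Splitting on the pattern gives 2 pieces.

['zjp', '']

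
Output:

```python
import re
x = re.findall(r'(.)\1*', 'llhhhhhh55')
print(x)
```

After group 1 captures some text, `\1` only succeeds where that same text appears again.
Scanning left to right: at [0:2] match 'll', group 1 = 'l'; at [2:8] match 'hhhhhh', group 1 = 'h'; at [8:10] match '55', group 1 = '5'.
`findall` collects group 1 from each match (3 total).

['l', 'h', '5']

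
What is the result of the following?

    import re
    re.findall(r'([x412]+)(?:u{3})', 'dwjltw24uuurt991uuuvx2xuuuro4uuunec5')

['24', '1', 'x2x', '4']

This matches one or more of one of [x412] (captured); then exactly 3 of a literal 'u' (non-capturing group).
Walking the string: at [6:11] match '24uuu', group 1 = '24'; at [15:19] match '1uuu', group 1 = '1'; at [20:26] match 'x2xuuu', group 1 = 'x2x'; at [28:32] match '4uuu', group 1 = '4'.
Because there's exactly one group, `findall` drops the full match and keeps group 1 from each hit.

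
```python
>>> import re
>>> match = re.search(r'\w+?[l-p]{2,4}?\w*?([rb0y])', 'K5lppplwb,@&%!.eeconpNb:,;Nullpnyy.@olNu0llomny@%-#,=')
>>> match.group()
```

'K5lppplwb'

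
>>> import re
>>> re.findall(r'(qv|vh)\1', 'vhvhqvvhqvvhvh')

`\1` is not a pattern — it's the concrete string captured by group 1, re-applied verbatim.
`findall` collects group 1 from each match (2 total).

['vh', 'vh']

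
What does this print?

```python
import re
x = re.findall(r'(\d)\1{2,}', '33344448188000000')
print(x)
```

['3', '4', '0']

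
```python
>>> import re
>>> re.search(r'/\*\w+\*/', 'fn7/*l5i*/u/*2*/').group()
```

'/*l5i*/'

The match spans [3:10] → '/*l5i*/'.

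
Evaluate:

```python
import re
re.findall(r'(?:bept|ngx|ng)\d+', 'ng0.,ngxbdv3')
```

Matches: at [0:3] → 'ng0'.
No capturing groups, so `findall` returns the 1 full match string.

['ng0']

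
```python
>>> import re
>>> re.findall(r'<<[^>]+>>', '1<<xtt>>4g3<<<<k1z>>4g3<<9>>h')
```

['<<xtt>>', '<<<<k1z>>', '<<9>>']

With no groups in the pattern, `findall` gives back each whole match — 3 here.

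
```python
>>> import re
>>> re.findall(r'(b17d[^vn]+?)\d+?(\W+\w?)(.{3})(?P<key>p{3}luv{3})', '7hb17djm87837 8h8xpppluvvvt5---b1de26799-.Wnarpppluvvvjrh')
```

The pattern matches the literal 'b1', then the literal '7d', then one or more of any character except [vn] (lazy) (captured); then one or more of a digit (lazy); then one or more of a non-word character, then optionally a word character (captured); then exactly 3 of any character (captured); then exactly 3 of a literal 'p', then the literal 'lu', then exactly 3 of a literal 'v' (captured as 'key').
Matches: at [2:26] match 'b17djm87837 8h8xpppluvvv', groups = ('b17djm', ' 8', 'h8x', 'pppluvvv').
With 4 capturing groups, `findall` returns a 4-tuple per match.

[('b17djm', ' 8', 'h8x', 'pppluvvv')]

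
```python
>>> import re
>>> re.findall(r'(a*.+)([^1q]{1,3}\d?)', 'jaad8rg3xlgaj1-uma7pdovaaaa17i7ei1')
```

[('jaad8rg3xlgaj1-uma7pdovaaaa17i7e', 'i1')]

Pattern: zero or more of a literal 'a', then one or more of any character (captured); then 1 to 3 of any character except [1q], then optionally a digit (captured).
Walking the string: at [0:34] match 'jaad8rg3xlgaj1-uma7pdovaaaa17i7ei1', groups = ('jaad8rg3xlgaj1-uma7pdovaaaa17i7e', 'i1').
`findall` packs the 2 group values into a tuple for every match.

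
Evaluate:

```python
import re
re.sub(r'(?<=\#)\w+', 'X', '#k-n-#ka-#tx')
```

The lookaround is zero-width — it requires the adjacent text to match without consuming it, so the asserted text isn't part of the match.
Matches: at [1:2] → 'k'; at [6:8] → 'ka'; at [10:12] → 'tx'.
Each match is replaced by 'X'.

'#X-n-#X-#X'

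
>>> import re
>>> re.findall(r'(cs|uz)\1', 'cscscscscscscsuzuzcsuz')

`\1` has to match the exact text group 1 already captured.
Scanning left to right: at [0:4] match 'cscs', group 1 = 'cs'; at [4:8] match 'cscs', group 1 = 'cs'; at [8:12] match 'cscs', group 1 = 'cs'; at [14:18] match 'uzuz', group 1 = 'uz'.
`findall` collects group 1 from each match (4 total).

['cs', 'cs', 'cs', 'uz']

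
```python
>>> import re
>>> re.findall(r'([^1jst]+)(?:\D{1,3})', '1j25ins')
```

['25in']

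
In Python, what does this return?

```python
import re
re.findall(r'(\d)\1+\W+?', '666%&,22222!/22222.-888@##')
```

The backreference `\1` re-matches whatever the first group consumed, character for character.
Scanning left to right: at [0:4] match '666%', group 1 = '6'; at [6:12] match '22222!', group 1 = '2'; at [13:19] match '22222.', group 1 = '2'; at [20:24] match '888@', group 1 = '8'.
Because there's exactly one group, `findall` drops the full match and keeps group 1 from each hit.

['6', '2', '2', '8']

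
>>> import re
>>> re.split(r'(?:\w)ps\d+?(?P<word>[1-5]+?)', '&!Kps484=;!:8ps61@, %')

This matches a word character (non-capturing group); then the literal 'ps', then one or more of a digit (lazy); then one or more of a character in [1-5] (lazy) (captured as 'word').
Matches to split on: at [2:8] → 'Kps484'; at [12:17] → '8ps61'.
`re.split` interleaves the captured-group text with the surrounding fragments.

['&!', '4', '=;!:', '1', '@, %']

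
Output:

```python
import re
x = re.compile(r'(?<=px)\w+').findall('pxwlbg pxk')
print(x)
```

Because the assertion is zero-width, the text it checks is not consumed and won't appear in the result.
Scanning left to right: at [2:6] → 'wlbg'; at [9:10] → 'k'.
With no groups in the pattern, `findall` gives back each whole match — 2 here.

['wlbg', 'k']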